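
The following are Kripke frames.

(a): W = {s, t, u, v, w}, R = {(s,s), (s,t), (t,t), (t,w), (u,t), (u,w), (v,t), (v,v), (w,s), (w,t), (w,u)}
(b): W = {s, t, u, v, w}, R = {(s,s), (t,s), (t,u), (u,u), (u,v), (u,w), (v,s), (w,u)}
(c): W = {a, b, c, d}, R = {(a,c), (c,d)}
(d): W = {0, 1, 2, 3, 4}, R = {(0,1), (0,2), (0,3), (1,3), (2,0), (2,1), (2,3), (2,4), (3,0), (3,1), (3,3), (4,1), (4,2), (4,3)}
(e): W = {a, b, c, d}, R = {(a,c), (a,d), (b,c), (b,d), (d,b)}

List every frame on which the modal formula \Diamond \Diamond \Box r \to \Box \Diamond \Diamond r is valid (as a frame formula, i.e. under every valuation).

This is the axiom for a generalized confluence (Geach) condition; its first-order frame correspondent is \forall x \forall y \forall z ((x R^2 y \wedge xRz) \to \exists w (yRw \wedge z R^2 w)).
(a): holds.
(b): fails — tR²u, tRs but no w* with uRw* and sR²w*.
(c): fails — aR²d, aRc but no w with dRw and cR²w.
(d): holds.
(e): fails — aR²b, aRc but no w with bRw and cR²w.
Valid on: (a), (d).

(a), (d)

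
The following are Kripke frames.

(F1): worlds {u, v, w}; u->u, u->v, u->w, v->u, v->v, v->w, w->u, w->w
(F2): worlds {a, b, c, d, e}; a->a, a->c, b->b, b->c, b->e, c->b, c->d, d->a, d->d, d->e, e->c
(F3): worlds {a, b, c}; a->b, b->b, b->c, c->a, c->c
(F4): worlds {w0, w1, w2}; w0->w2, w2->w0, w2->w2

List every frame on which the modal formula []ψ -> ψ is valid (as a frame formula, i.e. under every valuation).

This is the axiom for reflexivity; its first-order frame correspondent is forall x Rxx.
(F1): satisfies the condition.
(F2): fails — world c does not see itself.
(F3): fails — world a does not see itself.
(F4): fails — world w0 does not see itself.
Valid on: (F1).

(F1)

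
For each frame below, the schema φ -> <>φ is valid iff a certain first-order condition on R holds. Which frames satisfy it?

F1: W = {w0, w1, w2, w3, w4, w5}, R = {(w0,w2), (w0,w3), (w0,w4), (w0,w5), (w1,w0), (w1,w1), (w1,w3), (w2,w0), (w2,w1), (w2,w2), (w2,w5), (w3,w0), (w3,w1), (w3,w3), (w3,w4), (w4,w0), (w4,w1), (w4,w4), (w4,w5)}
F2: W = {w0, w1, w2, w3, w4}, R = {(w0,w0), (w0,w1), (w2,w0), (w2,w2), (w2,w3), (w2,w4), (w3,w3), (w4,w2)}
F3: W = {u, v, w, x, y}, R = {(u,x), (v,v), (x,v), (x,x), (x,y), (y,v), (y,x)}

The schema corresponds to reflexivity: forall x Rxx.
F1: fails — world w0 does not see itself.
F2: fails — world w1 does not see itself.
F3: fails — world u does not see itself.
Valid on no frame.

none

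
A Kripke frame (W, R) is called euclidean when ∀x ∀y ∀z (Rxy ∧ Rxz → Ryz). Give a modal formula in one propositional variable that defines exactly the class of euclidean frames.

This is the Euclidean property; the standard corresponding axiom is 5: ◇s → □◇s.
Suppose ◇s→□◇s is valid. Take Rxy, Rxz and set V(s)={y}. Then ◇s at x, so □◇s at x, so ◇s at z, so some w with Rzw has s; w=y, i.e. Rzy. By symmetry of the argument, Ryz.

◇s → □◇s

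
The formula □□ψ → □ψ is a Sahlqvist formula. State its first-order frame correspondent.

density

Suppose □□ψ→□ψ is valid. Take Rxy and set V(ψ)={w : xR²w}. Then □□ψ at x, so □ψ at x, so ψ at y, i.e. ∃z(Rxz∧Rzy).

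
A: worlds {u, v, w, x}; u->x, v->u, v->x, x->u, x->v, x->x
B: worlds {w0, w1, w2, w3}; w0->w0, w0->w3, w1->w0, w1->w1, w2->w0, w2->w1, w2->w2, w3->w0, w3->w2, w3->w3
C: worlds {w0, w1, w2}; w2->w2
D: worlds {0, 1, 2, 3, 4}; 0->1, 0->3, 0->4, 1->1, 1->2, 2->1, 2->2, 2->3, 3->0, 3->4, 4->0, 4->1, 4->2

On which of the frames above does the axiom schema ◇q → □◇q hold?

Frame correspondent (Sahlqvist): ∀x ∀y ∀z (Rxy ∧ Rxz → Ryz) — i.e. the Euclidean property.
A: fails — Rvu and Rvu but not Ruu.
B: fails — Rw1w0 and Rw1w1 but not Rw0w1.
C: holds.
D: fails — R01 and R04 but not R14.
Valid on: C.

C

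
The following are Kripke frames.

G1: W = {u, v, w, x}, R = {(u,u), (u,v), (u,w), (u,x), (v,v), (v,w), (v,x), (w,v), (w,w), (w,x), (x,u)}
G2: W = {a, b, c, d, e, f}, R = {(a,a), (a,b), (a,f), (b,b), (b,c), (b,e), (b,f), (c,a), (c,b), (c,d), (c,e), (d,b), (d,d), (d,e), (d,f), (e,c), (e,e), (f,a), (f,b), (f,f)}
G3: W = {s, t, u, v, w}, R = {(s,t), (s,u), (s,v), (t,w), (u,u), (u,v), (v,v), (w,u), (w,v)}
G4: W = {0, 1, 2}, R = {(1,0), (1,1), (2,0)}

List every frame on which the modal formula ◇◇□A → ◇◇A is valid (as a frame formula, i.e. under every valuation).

Frame correspondent (Sahlqvist): ∀x ∀y (xR²y → ∃w (yRw ∧ xR²w)) — i.e. a generalized confluence (Geach) condition.
G1: holds.
G2: holds.
G3: holds.
G4: fails — 1R²0 but no w with 0Rw and 1R²w.
Valid on: G1, G2, G3.

G1, G2, G3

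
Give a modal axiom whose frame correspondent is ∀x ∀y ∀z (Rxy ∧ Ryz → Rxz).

□q → □□q

This is transitivity; the standard corresponding axiom is 4: □q → □□q.
Suppose □q→□□q is valid. Take Rxy, Ryz and set V(q)={w : Rxw}. Then □q at x, so □□q at x, so □q at y, so q at z, i.e. Rxz.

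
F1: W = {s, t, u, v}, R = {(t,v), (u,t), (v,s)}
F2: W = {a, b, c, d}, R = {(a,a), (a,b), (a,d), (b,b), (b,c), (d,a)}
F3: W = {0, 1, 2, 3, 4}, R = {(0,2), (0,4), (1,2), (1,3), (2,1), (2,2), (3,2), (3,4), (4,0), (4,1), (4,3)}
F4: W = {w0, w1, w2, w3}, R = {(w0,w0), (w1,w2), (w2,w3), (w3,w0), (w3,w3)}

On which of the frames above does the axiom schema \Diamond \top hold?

This is the axiom for seriality; its first-order frame correspondent is \forall x \exists y Rxy.
F1: fails — world s has no successor.
F2: fails — world c has no successor.
F3: holds.
F4: holds.

F3, F4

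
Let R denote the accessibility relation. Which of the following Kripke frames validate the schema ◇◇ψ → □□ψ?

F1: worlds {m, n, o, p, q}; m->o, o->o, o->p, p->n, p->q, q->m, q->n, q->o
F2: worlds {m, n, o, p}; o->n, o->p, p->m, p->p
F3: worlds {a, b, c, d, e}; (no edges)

Frame correspondent (Sahlqvist): ∀x ∀y ∀z ((xR²y ∧ xR²z) → ∃w (y = w ∧ z = w)) — i.e. a generalized confluence (Geach) condition.
F1: fails — mR²o, mR²p but o ≠ p.
F2: fails — oR²m, oR²p but m ≠ p.
F3: satisfies the condition.

F3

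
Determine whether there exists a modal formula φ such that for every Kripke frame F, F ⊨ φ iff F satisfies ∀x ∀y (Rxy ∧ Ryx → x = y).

Any modally definable frame class is closed under surjective bounded morphisms.
The 8-cycle (worlds w0,w1,w2,w3,w4,w5,w6,w7 with w0→w1→w2→w3→w4→w5→w6→w7→w0) is antisymmetric. Sending even-indexed worlds to • and odd-indexed worlds to ∘ is a surjective bounded morphism onto the two-world frame with •↔∘, which is not antisymmetric.
Hence antisymmetry is not modally definable.

Not modally definable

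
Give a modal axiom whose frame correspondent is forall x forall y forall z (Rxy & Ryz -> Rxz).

□p → □□p

This is transitivity; the standard corresponding axiom is 4: □p → □□p.
Suppose □p→□□p is valid. Take Rxy, Ryz and set V(p)={w : Rxw}. Then □p at x, so □□p at x, so □p at y, so p at z, i.e. Rxz.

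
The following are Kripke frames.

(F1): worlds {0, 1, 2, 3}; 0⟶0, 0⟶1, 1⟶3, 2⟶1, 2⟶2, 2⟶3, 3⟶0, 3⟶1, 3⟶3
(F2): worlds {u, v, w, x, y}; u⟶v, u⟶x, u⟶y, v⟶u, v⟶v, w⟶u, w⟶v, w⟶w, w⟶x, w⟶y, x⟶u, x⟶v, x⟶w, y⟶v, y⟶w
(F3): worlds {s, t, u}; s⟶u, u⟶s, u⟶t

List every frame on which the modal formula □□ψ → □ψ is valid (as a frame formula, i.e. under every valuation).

(F1)

This is the axiom for density; its first-order frame correspondent is ∀x ∀y (Rxy → ∃z (Rxz ∧ Rzy)).
(F1): ✓.
(F2): fails — Rux but no z with Ruz and Rzx.
(F3): fails — Rsu but no z with Rsz and Rzu.
Valid on: (F1).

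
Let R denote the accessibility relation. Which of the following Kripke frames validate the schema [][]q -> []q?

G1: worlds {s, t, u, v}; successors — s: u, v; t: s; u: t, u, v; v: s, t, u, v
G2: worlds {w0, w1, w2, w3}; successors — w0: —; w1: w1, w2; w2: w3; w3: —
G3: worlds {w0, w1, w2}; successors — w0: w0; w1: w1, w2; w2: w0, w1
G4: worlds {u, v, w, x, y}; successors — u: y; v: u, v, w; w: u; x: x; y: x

G3

The schema corresponds to density: forall x forall y (Rxy -> exists z (Rxz & Rzy)).
G1: fails — Rts but no z with Rtz and Rzs.
G2: fails — Rw2w3 but no z with Rw2z and Rzw3.
G3: ✓.
G4: fails — Rwu but no z with Rwz and Rzu.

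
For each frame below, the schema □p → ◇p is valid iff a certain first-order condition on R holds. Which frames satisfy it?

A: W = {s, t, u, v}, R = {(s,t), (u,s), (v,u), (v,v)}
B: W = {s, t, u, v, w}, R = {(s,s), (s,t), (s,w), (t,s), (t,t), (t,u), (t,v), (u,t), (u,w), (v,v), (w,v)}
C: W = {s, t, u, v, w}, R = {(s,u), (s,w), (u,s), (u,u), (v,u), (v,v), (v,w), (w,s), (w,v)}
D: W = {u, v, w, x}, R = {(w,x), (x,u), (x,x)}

The schema corresponds to seriality: ∀x ∃y Rxy.
A: fails — world t has no successor.
B: satisfies the condition.
C: fails — world t has no successor.
D: fails — world u has no successor.

B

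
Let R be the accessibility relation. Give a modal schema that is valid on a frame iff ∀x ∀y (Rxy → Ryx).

The condition is symmetry. The B schema ψ → □◇ψ defines it.

ψ → □◇ψ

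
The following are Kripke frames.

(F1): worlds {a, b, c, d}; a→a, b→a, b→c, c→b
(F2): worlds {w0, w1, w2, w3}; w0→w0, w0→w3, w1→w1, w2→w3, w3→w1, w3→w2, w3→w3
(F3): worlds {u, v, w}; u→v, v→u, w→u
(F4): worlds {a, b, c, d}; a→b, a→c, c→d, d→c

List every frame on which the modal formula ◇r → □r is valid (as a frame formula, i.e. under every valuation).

Frame correspondent (Sahlqvist): ∀x ∀y ∀z (Rxy ∧ Rxz → y = z) — i.e. partial functionality.
(F1): fails — b sees both a and c.
(F2): fails — w0 sees both w0 and w3.
(F3): ✓.
(F4): fails — a sees both b and c.

(F3)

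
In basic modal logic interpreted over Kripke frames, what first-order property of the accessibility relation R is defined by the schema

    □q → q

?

This schema is the T axiom.
It corresponds to reflexivity: ∀x Rxx.

Reflexivity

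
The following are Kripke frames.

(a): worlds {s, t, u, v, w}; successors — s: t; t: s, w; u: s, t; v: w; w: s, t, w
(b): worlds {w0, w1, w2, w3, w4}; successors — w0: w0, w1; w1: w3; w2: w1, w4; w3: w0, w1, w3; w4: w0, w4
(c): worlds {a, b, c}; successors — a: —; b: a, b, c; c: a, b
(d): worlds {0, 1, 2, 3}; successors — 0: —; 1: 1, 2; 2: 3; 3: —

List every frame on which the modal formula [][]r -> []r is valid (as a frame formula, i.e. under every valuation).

Frame correspondent (Sahlqvist): forall x forall y (Rxy -> exists z (Rxz & Rzy)) — i.e. density.
(a): fails — Rst but no z with Rsz and Rzt.
(b): fails — Rw2w1 but no z with Rw2z and Rzw1.
(c): condition met.
(d): fails — R23 but no z with R2z and Rz3.

(c)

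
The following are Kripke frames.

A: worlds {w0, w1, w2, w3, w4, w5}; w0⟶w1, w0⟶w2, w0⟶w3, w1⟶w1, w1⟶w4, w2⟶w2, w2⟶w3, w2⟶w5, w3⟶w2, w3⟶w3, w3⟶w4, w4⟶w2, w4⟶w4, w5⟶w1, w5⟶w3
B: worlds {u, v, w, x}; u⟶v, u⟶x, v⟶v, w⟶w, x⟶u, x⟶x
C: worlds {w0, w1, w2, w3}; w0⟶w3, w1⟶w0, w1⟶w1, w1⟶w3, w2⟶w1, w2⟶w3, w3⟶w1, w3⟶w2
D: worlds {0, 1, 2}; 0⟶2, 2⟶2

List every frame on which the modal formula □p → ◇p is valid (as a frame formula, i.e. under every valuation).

A, B, C

The schema corresponds to seriality: ∀x ∃y Rxy.
A: ✓.
B: ✓.
C: ✓.
D: fails — world 1 has no successor.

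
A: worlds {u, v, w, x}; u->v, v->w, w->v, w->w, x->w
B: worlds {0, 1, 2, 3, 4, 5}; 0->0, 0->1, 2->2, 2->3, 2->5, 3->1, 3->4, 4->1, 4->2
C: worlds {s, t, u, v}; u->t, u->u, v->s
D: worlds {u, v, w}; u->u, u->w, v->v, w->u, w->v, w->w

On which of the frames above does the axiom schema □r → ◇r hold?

A, D

The schema corresponds to seriality: ∀x ∃y Rxy.
A: holds.
B: fails — world 1 has no successor.
C: fails — world s has no successor.
D: holds.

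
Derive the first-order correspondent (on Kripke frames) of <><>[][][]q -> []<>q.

forall x forall y forall z ((x R^2 y & xRz) -> exists w (y R^3 w & zRw))

This is a Sahlqvist (Geach-type) schema ◇^2□^3q → □^1◇^1q.
First-order correspondent: forall x forall y forall z ((x R^2 y & xRz) -> exists w (y R^3 w & zRw)).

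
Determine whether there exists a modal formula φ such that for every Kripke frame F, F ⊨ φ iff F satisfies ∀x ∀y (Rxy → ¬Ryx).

No

Modal frame validity is preserved under surjective bounded morphisms.
The 3-cycle (worlds w0,w1,w2 with w0→w1→w2→w0) is asymmetric. Mapping every world to a single reflexive point • is a surjective bounded morphism, and the reflexive point is not asymmetric (R•• but asymmetry requires ¬R••).
So no modal formula (or set of formulas) defines exactly the asymmetric frames.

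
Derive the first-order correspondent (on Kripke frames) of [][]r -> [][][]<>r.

forall x forall z (x R^3 z -> exists w (x R^2 w & zRw))

This is a Sahlqvist (Geach-type) schema ◇^0□^2r → □^3◇^1r.
First-order correspondent: forall x forall z (x R^3 z -> exists w (x R^2 w & zRw)).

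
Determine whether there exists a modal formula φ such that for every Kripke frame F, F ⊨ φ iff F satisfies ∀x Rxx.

Yes — defined by □r → r

This is a Sahlqvist condition; the T axiom □r → r defines it.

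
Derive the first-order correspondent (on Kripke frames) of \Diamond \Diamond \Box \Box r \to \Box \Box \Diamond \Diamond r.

This is a Sahlqvist (Geach-type) schema ◇^2□^2r → □^2◇^2r.
First-order correspondent: \forall x \forall y \forall z ((x R^2 y \wedge x R^2 z) \to \exists w (y R^2 w \wedge z R^2 w)).

\forall x \forall y \forall z ((x R^2 y \wedge x R^2 z) \to \exists w (y R^2 w \wedge z R^2 w))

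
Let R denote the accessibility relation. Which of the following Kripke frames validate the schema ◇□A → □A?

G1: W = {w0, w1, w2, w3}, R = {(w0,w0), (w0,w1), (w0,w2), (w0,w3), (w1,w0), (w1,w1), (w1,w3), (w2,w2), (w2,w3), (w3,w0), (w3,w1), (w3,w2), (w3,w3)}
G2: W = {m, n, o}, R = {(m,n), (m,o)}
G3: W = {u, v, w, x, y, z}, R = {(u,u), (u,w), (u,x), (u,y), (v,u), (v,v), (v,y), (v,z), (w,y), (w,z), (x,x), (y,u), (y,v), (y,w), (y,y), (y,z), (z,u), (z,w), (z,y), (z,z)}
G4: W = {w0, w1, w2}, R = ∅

G4

This is the axiom for the Euclidean property; its first-order frame correspondent is ∀x ∀y ∀z (Rxy ∧ Rxz → Ryz).
G1: fails — Rw0w1 and Rw0w2 but not Rw1w2.
G2: fails — Rmo and Rmo but not Roo.
G3: fails — Ruy and Rux but not Ryx.
G4: holds.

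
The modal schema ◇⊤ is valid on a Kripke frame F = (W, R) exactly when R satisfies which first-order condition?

◇⊤ holds at w iff w has a successor, so frame-validity of ◇⊤ is exactly seriality. Equivalently via □ψ → ◇ψ:
Suppose □ψ→◇ψ is valid. At any x set V(ψ)=W. Then □ψ at x, so ◇ψ at x, so x has a successor.
Conversely, on a frame with seriality the schema holds at every world under every valuation.
So the correspondent is seriality.

seriality: ∀x ∃y Rxy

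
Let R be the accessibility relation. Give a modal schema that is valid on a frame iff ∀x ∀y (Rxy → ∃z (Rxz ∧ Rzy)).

□□p → □p

This is density; the standard corresponding axiom is C4: □□p → □p.
Suppose □□p→□p is valid. Take Rxy and set V(p)={w : xR²w}. Then □□p at x, so □p at x, so p at y, i.e. ∃z(Rxz∧Rzy).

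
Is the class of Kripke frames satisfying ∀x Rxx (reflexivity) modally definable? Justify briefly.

Yes, by □p → p

This is a Sahlqvist condition; the T axiom □p → p defines it.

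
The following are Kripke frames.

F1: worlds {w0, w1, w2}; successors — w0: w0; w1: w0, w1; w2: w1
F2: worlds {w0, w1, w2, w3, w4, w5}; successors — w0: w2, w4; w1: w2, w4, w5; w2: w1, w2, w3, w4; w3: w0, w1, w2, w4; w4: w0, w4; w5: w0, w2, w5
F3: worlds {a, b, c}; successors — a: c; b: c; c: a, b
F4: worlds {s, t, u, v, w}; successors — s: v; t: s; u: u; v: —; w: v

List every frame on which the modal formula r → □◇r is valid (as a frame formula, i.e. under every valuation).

Frame correspondent (Sahlqvist): ∀x ∀y (Rxy → Ryx) — i.e. symmetry.
F1: fails — Rw1w0 but not Rw0w1.
F2: fails — Rw1w5 but not Rw5w1.
F3: condition met.
F4: fails — Rsv but not Rvs.
Valid on: F3.

F3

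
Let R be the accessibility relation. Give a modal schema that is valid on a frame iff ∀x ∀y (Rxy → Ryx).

ψ → □◇ψ

The condition is symmetry. The B schema ψ → □◇ψ defines it.
Suppose ψ→□◇ψ is valid. Take Rxy and set V(ψ)={x}. Then ψ at x, so □◇ψ at x, so ◇ψ at y, so some z with Ryz has ψ; z=x, i.e. Ryx.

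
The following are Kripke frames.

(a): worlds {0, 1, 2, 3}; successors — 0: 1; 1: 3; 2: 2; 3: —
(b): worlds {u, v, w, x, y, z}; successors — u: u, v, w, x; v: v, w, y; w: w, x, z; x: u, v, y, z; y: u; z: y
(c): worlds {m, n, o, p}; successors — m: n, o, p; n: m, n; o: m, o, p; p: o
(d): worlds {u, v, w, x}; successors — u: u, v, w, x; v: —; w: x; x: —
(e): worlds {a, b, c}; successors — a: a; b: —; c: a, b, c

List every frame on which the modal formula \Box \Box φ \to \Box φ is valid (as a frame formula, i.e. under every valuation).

This is the axiom for density; its first-order frame correspondent is \forall x \forall y (Rxy \to \exists z (Rxz \wedge Rzy)).
(a): fails — R01 but no z with R0z and Rz1.
(b): fails — Rxz but no t with Rxt and Rtz.
(c): condition met.
(d): fails — Rwx but no z with Rwz and Rzx.
(e): condition met.
Valid on: (c), (e).

(c), (e)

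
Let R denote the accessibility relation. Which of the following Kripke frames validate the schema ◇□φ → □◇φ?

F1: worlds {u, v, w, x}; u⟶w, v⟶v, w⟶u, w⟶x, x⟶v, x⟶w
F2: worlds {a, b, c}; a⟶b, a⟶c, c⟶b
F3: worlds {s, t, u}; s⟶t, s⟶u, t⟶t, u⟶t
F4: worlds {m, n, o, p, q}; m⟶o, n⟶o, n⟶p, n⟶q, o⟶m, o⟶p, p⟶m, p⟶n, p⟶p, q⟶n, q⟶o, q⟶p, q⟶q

Frame correspondent (Sahlqvist): ∀x ∀y ∀z (Rxy ∧ Rxz → ∃w (Ryw ∧ Rzw)) — i.e. convergence.
F1: fails — Rxw and Rxv but w and v have no common successor.
F2: fails — Rac and Rab but c and b have no common successor.
F3: holds.
F4: fails — Rom and Rop but m and p have no common successor.
Valid on: F3.

F3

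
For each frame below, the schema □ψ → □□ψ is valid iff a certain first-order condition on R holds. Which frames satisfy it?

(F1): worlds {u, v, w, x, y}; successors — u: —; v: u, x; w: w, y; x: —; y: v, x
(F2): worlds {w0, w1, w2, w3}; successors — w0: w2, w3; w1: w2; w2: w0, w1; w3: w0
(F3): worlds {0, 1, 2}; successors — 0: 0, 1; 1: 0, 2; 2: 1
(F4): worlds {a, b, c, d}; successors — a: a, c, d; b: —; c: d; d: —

(F4)

Frame correspondent (Sahlqvist): ∀x ∀y ∀z (Rxy ∧ Ryz → Rxz) — i.e. transitivity.
(F1): fails — Rwy and Ryx but not Rwx.
(F2): fails — Rw1w2 and Rw2w1 but not Rw1w1.
(F3): fails — R10 and R01 but not R11.
(F4): satisfies the condition.
Valid on: (F4).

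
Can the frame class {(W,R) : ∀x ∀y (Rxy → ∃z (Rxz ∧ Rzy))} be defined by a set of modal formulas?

Yes, by □□p → □p

The condition is density. A defining modal formula is □□p → □p.
Suppose □□p→□p is valid. Take Rxy and set V(p)={w : xR²w}. Then □□p at x, so □p at x, so p at y, i.e. ∃z(Rxz∧Rzy).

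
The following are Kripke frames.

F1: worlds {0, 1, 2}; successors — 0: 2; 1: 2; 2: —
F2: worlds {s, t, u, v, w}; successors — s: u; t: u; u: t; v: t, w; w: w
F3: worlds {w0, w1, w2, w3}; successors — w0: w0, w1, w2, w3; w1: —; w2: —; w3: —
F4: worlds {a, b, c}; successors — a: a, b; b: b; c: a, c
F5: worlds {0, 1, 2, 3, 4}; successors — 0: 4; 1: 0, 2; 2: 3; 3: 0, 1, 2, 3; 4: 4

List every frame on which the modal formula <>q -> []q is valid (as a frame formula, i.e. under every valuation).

F1

This is the axiom for partial functionality; its first-order frame correspondent is forall x forall y forall z (Rxy & Rxz -> y = z).
F1: ✓.
F2: fails — v sees both t and w.
F3: fails — w0 sees both w0 and w1.
F4: fails — a sees both a and b.
F5: fails — 1 sees both 0 and 2.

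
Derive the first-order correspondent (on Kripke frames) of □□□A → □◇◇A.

This is a Sahlqvist (Geach-type) schema ◇^0□^3A → □^1◇^2A.
Minimal-valuation argument: fix x; take any y with xR^0y and any z with xR^1z. Set V(A) to the set of worlds R-reachable from y in exactly 3 steps. Then □^3A holds at y, so the antecedent holds at x; validity forces ◇^2A at z, giving a w with zR^2w and yR^3w.
First-order correspondent: ∀x ∀z (xRz → ∃w (xR³w ∧ zR²w)).

∀x ∀z (xRz → ∃w (xR³w ∧ zR²w))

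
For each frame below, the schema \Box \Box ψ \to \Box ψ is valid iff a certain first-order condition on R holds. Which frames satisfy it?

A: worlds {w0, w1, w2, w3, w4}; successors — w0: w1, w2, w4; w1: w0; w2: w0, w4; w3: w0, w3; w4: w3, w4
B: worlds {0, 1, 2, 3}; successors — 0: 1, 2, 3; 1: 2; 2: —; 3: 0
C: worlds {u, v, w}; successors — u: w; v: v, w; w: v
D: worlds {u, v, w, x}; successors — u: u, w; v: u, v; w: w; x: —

D

The schema corresponds to density: \forall x \forall y (Rxy \to \exists z (Rxz \wedge Rzy)).
A: fails — Rw1w0 but no z with Rw1z and Rzw0.
B: fails — R12 but no z with R1z and Rz2.
C: fails — Ruw but no z with Ruz and Rzw.
D: satisfies the condition.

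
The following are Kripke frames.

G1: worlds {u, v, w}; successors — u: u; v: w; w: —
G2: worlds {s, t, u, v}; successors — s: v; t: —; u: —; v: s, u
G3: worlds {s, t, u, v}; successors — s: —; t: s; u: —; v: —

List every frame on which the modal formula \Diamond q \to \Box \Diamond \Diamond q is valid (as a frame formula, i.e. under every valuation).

none

This is the axiom for a generalized confluence (Geach) condition; its first-order frame correspondent is \forall x \forall y \forall z ((xRy \wedge xRz) \to \exists w (y = w \wedge z R^2 w)).
G1: fails — vRw, vRw but no t with w=t and wR²t.
G2: fails — vRs, vRu but no w with s=w and uR²w.
G3: fails — tRs, tRs but no w with s=w and sR²w.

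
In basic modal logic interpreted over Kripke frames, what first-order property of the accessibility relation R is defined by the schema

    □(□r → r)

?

Suppose □(□r→r) is valid. Take Rxy and set V(r)={w : Ryw}. Then at y, □r holds; since □(□r→r) at x, □r→r at y, so r at y, i.e. Ryy.

shift-reflexivity: ∀x ∀y (Rxy → Ryy)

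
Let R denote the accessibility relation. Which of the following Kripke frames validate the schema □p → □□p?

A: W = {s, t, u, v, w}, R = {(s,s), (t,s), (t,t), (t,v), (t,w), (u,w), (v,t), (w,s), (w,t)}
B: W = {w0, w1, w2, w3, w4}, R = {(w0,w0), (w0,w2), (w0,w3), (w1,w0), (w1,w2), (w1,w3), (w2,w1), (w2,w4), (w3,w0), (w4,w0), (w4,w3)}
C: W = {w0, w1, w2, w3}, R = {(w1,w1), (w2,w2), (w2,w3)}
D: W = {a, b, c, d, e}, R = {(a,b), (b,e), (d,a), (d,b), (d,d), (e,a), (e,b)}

This is the axiom for transitivity; its first-order frame correspondent is ∀x ∀y ∀z (Rxy ∧ Ryz → Rxz).
A: fails — Rwt and Rtv but not Rwv.
B: fails — Rw1w2 and Rw2w4 but not Rw1w4.
C: holds.
D: fails — Reb and Rbe but not Ree.
Valid on: C.

C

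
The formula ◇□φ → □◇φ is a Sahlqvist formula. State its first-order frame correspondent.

Suppose ◇□φ→□◇φ is valid. Take Rxy, Rxz and set V(φ)={w : Ryw}. Then □φ at y so ◇□φ at x, so □◇φ at x, so ◇φ at z, giving w with Rzw and Ryw.

convergence: ∀x ∀y ∀z (Rxy ∧ Rxz → ∃w (Ryw ∧ Rzw))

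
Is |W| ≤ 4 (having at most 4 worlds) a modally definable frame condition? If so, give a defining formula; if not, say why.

Any modally definable frame class is closed under disjoint unions.
Any modal formula valid on each of 5 disjoint one-world frames is valid on their disjoint union (validity is preserved under disjoint unions). Each one-world frame has |W|=1≤4, but the union has |W|=5.
Hence having at most 4 worlds is not modally definable.

No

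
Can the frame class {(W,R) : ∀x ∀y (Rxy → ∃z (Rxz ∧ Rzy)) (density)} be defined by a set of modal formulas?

Definable; □□q → □q defines it

Yes: it is density, defined by the C4 schema □□q → □q.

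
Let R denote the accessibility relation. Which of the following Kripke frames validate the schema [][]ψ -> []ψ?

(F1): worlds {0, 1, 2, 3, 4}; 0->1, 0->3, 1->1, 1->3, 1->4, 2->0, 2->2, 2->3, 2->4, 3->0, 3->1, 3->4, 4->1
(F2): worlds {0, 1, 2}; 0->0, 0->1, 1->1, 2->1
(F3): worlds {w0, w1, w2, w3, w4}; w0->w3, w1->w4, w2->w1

(F2)

Frame correspondent (Sahlqvist): forall x forall y (Rxy -> exists z (Rxz & Rzy)) — i.e. density.
(F1): fails — R30 but no z with R3z and Rz0.
(F2): holds.
(F3): fails — Rw0w3 but no z with Rw0z and Rzw3.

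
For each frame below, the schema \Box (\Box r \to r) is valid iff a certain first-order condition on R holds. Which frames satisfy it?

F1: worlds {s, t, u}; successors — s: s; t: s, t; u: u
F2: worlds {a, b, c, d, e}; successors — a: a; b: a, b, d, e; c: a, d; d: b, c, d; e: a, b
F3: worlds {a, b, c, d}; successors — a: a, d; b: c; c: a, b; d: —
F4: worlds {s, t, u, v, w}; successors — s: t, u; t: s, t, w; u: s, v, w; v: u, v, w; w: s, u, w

F1

Frame correspondent (Sahlqvist): \forall x \forall y (Rxy \to Ryy) — i.e. shift-reflexivity.
F1: condition met.
F2: fails — Rdc but not Rcc.
F3: fails — Rbc but not Rcc.
F4: fails — Rwu but not Ruu.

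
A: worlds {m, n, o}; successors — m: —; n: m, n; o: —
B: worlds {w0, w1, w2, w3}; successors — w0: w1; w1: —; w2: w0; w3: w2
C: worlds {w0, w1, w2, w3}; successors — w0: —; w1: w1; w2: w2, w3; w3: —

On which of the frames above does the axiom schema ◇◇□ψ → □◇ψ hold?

none

The schema corresponds to a generalized confluence (Geach) condition: ∀x ∀y ∀z ((xR²y ∧ xRz) → ∃w (yRw ∧ zRw)).
A: fails — nR²m, nRm but no w with mRw and mRw.
B: fails — w2R²w1, w2Rw0 but no w with w1Rw and w0Rw.
C: fails — w2R²w2, w2Rw3 but no w with w2Rw and w3Rw.
Valid on no frame.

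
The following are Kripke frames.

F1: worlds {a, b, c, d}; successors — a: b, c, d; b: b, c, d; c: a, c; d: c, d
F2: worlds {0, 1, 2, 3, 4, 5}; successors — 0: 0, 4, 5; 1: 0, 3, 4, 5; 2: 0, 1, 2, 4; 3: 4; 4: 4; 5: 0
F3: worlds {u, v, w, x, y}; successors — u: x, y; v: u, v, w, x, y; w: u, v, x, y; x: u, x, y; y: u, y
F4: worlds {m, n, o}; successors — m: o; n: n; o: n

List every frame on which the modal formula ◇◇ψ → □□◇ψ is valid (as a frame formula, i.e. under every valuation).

F4

Frame correspondent (Sahlqvist): ∀x ∀y ∀z ((xR²y ∧ xR²z) → ∃w (y = w ∧ zRw)) — i.e. a generalized confluence (Geach) condition.
F1: fails — aR²a, aR²a but no w with a=w and aRw.
F2: fails — 0R²0, 0R²4 but no w with 0=w and 4Rw.
F3: fails — uR²u, uR²u but no t with u=t and uRt.
F4: holds.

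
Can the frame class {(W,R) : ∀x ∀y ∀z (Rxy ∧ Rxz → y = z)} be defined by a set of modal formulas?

The condition is partial functionality. A defining modal formula is ◇q → □q.
Suppose ◇q→□q is valid. Take Rxy, Rxz and set V(q)={y}. Then ◇q at x, so □q at x, so q at z, i.e. z=y.

Definable; ◇q → □q defines it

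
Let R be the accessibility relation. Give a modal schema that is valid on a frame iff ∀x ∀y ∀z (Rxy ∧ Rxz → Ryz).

A defining formula is ◇r → □◇r (the 5 axiom).
Suppose ◇r→□◇r is valid. Take Rxy, Rxz and set V(r)={y}. Then ◇r at x, so □◇r at x, so ◇r at z, so some w with Rzw has r; w=y, i.e. Rzy. By symmetry of the argument, Ryz.

◇r → □◇r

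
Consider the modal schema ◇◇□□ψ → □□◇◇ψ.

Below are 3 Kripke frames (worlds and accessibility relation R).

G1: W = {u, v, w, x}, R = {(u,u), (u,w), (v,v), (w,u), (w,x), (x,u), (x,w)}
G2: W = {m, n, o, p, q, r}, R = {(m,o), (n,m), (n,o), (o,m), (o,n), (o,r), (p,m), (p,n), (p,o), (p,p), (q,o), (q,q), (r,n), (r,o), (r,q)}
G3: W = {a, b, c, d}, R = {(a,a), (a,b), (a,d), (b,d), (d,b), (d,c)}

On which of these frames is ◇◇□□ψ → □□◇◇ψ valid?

G1, G2

This is the axiom for a generalized confluence (Geach) condition; its first-order frame correspondent is ∀x ∀y ∀z ((xR²y ∧ xR²z) → ∃w (yR²w ∧ zR²w)).
G1: condition met.
G2: condition met.
G3: fails — aR²a, aR²c but no w with aR²w and cR²w.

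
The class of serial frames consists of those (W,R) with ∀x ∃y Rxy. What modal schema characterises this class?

□p → ◇p

This is seriality; the standard corresponding axiom is D: □p → ◇p.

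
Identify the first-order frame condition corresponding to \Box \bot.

Emptiness of R

□⊥ is valid iff no world has any successor (otherwise □⊥ fails at any world with one).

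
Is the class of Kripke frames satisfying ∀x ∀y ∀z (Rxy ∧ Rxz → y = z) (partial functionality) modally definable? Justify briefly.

This is a Sahlqvist condition; the CD axiom ◇q → □q defines it.
Suppose ◇q→□q is valid. Take Rxy, Rxz and set V(q)={y}. Then ◇q at x, so □q at x, so q at z, i.e. z=y.

Yes — defined by ◇q → □q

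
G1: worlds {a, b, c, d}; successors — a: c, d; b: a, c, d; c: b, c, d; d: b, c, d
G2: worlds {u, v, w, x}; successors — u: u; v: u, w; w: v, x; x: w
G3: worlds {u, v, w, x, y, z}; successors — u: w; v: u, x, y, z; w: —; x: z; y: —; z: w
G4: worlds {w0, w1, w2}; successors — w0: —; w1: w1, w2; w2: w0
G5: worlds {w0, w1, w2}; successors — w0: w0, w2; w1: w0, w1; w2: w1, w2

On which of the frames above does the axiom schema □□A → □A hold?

G5

Frame correspondent (Sahlqvist): ∀x ∀y (Rxy → ∃z (Rxz ∧ Rzy)) — i.e. density.
G1: fails — Rba but no z with Rbz and Rza.
G2: fails — Rxw but no z with Rxz and Rzw.
G3: fails — Ruw but no t with Rut and Rtw.
G4: fails — Rw2w0 but no z with Rw2z and Rzw0.
G5: ✓.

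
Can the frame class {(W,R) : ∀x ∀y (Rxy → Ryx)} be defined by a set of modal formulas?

The condition is symmetry. A defining modal formula is p → □◇p.
Suppose p→□◇p is valid. Take Rxy and set V(p)={x}. Then p at x, so □◇p at x, so ◇p at y, so some z with Ryz has p; z=x, i.e. Ryx.

Yes, by p → □◇p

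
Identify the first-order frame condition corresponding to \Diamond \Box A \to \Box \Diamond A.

convergence

This schema is the .2 axiom.
Its frame correspondent is convergence — \forall x \forall y \forall z (Rxy \wedge Rxz \to \exists w (Ryw \wedge Rzw)).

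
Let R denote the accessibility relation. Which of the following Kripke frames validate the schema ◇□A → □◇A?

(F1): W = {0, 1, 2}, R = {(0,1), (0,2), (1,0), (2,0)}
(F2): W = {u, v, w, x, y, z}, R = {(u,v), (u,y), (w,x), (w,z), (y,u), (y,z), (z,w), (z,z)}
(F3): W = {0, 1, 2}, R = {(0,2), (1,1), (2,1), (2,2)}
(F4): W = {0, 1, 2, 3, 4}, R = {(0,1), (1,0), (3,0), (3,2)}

(F1), (F3)

The schema corresponds to convergence: ∀x ∀y ∀z (Rxy ∧ Rxz → ∃w (Ryw ∧ Rzw)).
(F1): condition met.
(F2): fails — Ruv and Ruv but v and v have no common successor.
(F3): condition met.
(F4): fails — R32 and R32 but 2 and 2 have no common successor.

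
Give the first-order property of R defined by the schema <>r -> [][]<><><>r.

forall x forall y forall z ((xRy & x R^2 z) -> exists w (y = w & z R^3 w))

This is a Sahlqvist (Geach-type) schema ◇^1□^0r → □^2◇^3r.
Minimal-valuation argument: fix x; take any y with xR^1y and any z with xR^2z. Set V(r) to the set of worlds R-reachable from y in exactly 0 steps. Then □^0r holds at y, so the antecedent holds at x; validity forces ◇^3r at z, giving a w with zR^3w and yR^0w.
First-order correspondent: forall x forall y forall z ((xRy & x R^2 z) -> exists w (y = w & z R^3 w)).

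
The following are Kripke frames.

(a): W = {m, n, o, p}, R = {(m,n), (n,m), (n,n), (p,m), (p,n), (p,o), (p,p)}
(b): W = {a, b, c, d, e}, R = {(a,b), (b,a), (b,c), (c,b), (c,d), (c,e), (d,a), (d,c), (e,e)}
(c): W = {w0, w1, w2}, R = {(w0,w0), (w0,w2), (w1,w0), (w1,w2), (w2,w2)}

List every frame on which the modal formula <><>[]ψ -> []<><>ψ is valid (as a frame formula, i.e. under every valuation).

(c)

The schema corresponds to a generalized confluence (Geach) condition: forall x forall y forall z ((x R^2 y & xRz) -> exists w (yRw & z R^2 w)).
(a): fails — pR²m, pRo but no w with mRw and oR²w.
(b): fails — bR²e, bRa but no w with eRw and aR²w.
(c): satisfies the condition.
Valid on: (c).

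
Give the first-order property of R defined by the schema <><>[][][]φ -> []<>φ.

forall x forall y forall z ((x R^2 y & xRz) -> exists w (y R^3 w & zRw))

This is a Sahlqvist (Geach-type) schema ◇^2□^3φ → □^1◇^1φ.
Minimal-valuation argument: fix x; take any y with xR^2y and any z with xR^1z. Set V(φ) to the set of worlds R-reachable from y in exactly 3 steps. Then □^3φ holds at y, so the antecedent holds at x; validity forces ◇^1φ at z, giving a w with zR^1w and yR^3w.
First-order correspondent: forall x forall y forall z ((x R^2 y & xRz) -> exists w (y R^3 w & zRw)).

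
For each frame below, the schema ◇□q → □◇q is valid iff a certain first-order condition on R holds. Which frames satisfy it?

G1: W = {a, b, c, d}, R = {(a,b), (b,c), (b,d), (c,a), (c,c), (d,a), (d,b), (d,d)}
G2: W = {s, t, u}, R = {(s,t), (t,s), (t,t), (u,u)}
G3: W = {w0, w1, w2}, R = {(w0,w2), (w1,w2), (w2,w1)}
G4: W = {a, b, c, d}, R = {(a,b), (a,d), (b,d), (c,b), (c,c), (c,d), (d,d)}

G2, G3, G4

Frame correspondent (Sahlqvist): ∀x ∀y ∀z (Rxy ∧ Rxz → ∃w (Ryw ∧ Rzw)) — i.e. convergence.
G1: fails — Rcc and Rca but c and a have no common successor.
G2: ✓.
G3: ✓.
G4: ✓.
Valid on: G2, G3, G4.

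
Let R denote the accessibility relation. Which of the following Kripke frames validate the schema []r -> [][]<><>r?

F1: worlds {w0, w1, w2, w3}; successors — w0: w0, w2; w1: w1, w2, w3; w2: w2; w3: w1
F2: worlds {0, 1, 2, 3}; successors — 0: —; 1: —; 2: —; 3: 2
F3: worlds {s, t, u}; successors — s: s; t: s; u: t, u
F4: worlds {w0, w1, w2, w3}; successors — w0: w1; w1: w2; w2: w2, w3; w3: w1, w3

This is the axiom for a generalized confluence (Geach) condition; its first-order frame correspondent is forall x forall z (x R^2 z -> exists w (xRw & z R^2 w)).
F1: fails — w3R²w2 but no w with w3Rw and w2R²w.
F2: holds.
F3: fails — uR²s but no w with uRw and sR²w.
F4: holds.
Valid on: F2, F4.

F2, F4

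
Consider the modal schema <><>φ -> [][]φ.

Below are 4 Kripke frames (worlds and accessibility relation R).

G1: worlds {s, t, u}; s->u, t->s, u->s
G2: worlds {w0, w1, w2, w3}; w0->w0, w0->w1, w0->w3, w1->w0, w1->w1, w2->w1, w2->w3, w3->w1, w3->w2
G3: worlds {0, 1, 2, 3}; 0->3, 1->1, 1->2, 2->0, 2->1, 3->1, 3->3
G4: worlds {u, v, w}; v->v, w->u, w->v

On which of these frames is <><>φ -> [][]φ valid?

G1, G4

The schema corresponds to a generalized confluence (Geach) condition: forall x forall y forall z ((x R^2 y & x R^2 z) -> exists w (y = w & z = w)).
G1: holds.
G2: fails — w0R²w0, w0R²w1 but w0 ≠ w1.
G3: fails — 0R²1, 0R²3 but 1 ≠ 3.
G4: holds.
Valid on: G1, G4.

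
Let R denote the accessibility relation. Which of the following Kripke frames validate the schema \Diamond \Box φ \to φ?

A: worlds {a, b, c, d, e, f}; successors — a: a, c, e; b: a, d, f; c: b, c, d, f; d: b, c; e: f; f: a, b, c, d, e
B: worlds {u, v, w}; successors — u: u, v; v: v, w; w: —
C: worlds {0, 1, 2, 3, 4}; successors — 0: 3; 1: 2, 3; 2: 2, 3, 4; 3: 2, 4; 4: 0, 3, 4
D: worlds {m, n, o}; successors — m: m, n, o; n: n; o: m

none

The schema corresponds to symmetry: \forall x \forall y (Rxy \to Ryx).
A: fails — Rfd but not Rdf.
B: fails — Ruv but not Rvu.
C: fails — R12 but not R21.
D: fails — Rmn but not Rnm.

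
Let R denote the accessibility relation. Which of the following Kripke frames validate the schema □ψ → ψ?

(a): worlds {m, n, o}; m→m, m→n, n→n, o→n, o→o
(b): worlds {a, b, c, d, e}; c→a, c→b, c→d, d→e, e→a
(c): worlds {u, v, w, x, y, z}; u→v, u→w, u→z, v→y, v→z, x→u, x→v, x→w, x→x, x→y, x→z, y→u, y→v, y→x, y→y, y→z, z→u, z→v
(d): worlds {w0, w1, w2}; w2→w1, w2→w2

(a)

The schema corresponds to reflexivity: ∀x Rxx.
(a): holds.
(b): fails — world a does not see itself.
(c): fails — world u does not see itself.
(d): fails — world w0 does not see itself.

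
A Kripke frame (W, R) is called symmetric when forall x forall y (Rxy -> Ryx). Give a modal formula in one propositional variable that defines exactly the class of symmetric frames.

q → □◇q

This is symmetry; the standard corresponding axiom is B: q → □◇q.
Suppose q→□◇q is valid. Take Rxy and set V(q)={x}. Then q at x, so □◇q at x, so ◇q at y, so some z with Ryz has q; z=x, i.e. Ryx.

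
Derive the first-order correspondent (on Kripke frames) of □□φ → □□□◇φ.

This is a Sahlqvist (Geach-type) schema ◇^0□^2φ → □^3◇^1φ.
Minimal-valuation argument: fix x; take any y with xR^0y and any z with xR^3z. Set V(φ) to the set of worlds R-reachable from y in exactly 2 steps. Then □^2φ holds at y, so the antecedent holds at x; validity forces ◇^1φ at z, giving a w with zR^1w and yR^2w.
First-order correspondent: ∀x ∀z (xR³z → ∃w (xR²w ∧ zRw)).

∀x ∀z (xR³z → ∃w (xR²w ∧ zRw))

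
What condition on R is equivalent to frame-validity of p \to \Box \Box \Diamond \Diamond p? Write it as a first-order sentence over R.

This is a Sahlqvist (Geach-type) schema ◇^0□^0p → □^2◇^2p.
Minimal-valuation argument: fix x; take any y with xR^0y and any z with xR^2z. Set V(p) to the set of worlds R-reachable from y in exactly 0 steps. Then □^0p holds at y, so the antecedent holds at x; validity forces ◇^2p at z, giving a w with zR^2w and yR^0w.
First-order correspondent: \forall x \forall z (x R^2 z \to \exists w (x = w \wedge z R^2 w)).

\forall x \forall z (x R^2 z \to \exists w (x = w \wedge z R^2 w))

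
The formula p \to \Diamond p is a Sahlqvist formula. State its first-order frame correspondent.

This is frame-equivalent to □p → p (substitute ¬p for p and contrapose).
Suppose □p→p is valid. At any x set V(p)={w : Rxw}. Then □p holds at x, so p holds at x, i.e. Rxx.

Reflexivity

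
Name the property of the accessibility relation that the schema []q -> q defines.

Suppose □q→q is valid. At any x set V(q)={w : Rxw}. Then □q holds at x, so q holds at x, i.e. Rxx.
Conversely, any frame satisfying forall x Rxx validates the schema.
So the correspondent is reflexivity.

reflexivity: forall x Rxx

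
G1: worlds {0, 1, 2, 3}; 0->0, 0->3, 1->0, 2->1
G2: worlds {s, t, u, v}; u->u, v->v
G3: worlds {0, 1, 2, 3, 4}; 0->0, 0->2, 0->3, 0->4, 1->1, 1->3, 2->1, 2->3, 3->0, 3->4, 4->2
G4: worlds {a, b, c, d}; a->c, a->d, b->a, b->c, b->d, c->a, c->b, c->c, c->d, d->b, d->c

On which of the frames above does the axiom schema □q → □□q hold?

The schema corresponds to transitivity: ∀x ∀y ∀z (Rxy ∧ Ryz → Rxz).
G1: fails — R10 and R03 but not R13.
G2: condition met.
G3: fails — R34 and R42 but not R32.
G4: fails — Rbc and Rcb but not Rbb.
Valid on: G2.

G2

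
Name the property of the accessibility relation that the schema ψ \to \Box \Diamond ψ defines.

Suppose ψ→□◇ψ is valid. Take Rxy and set V(ψ)={x}. Then ψ at x, so □◇ψ at x, so ◇ψ at y, so some z with Ryz has ψ; z=x, i.e. Ryx.
Conversely, any frame satisfying \forall x \forall y (Rxy \to Ryx) validates the schema.
So the correspondent is symmetry.

symmetry: \forall x \forall y (Rxy \to Ryx)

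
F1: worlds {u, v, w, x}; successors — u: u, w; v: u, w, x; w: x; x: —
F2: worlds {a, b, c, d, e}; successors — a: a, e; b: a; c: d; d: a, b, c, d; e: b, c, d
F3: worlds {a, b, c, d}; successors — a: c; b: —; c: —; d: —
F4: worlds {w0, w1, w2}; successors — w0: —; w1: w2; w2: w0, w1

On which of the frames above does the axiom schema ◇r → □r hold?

F3

The schema corresponds to partial functionality: ∀x ∀y ∀z (Rxy ∧ Rxz → y = z).
F1: fails — u sees both u and w.
F2: fails — a sees both a and e.
F3: satisfies the condition.
F4: fails — w2 sees both w0 and w1.
Valid on: F3.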